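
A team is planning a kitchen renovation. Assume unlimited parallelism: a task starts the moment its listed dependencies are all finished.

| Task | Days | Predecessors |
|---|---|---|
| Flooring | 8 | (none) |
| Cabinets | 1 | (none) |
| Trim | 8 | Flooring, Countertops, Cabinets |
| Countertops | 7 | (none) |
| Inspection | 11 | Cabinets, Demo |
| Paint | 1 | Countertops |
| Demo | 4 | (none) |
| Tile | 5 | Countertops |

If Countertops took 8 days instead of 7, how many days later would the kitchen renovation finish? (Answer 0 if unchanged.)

0

Critical path before the change: Flooring→Trim = 8+8 = 16 giving 16 days.
The longest path through Countertops is only 15 days, so Countertops has float 1.
No other chain overtakes it, so the finish is 16 days.
Change in finish: 16 − 16 = +0 days.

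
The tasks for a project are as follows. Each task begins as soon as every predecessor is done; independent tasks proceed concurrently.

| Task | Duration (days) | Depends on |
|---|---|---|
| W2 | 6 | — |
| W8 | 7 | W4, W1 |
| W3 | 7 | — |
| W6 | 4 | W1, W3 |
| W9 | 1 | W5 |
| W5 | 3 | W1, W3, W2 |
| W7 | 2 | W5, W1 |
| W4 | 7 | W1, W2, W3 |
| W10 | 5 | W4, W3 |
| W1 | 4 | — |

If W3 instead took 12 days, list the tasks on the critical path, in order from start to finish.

W3, W4, W8

Critical path before the change: W3→W4→W8 = 7+7+7 = 21 giving 21 days.
Since W3 is critical, the +5 change carries straight to that chain (now 26 days).
No other chain overtakes it, so the finish is 26 days.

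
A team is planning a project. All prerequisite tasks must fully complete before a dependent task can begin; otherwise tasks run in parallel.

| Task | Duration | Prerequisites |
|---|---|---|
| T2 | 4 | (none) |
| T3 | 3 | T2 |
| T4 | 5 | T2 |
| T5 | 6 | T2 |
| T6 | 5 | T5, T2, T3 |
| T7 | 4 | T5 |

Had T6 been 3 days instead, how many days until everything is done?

Baseline: T2→T5→T6 = 4+6+5 = 15 → 15 days.
T6 lies on that path, so at 3 days the path becomes 13 days.
Now T2→T5→T7 = 4+6+4 = 14 is longest, so the finish becomes 14 days.

14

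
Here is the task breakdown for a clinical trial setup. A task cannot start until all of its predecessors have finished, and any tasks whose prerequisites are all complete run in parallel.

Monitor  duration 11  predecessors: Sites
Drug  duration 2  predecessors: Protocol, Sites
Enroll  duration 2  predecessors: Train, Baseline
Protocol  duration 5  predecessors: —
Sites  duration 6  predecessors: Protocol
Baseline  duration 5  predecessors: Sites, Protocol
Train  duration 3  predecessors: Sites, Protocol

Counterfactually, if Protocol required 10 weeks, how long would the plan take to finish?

27

Baseline: Protocol→Sites→Monitor = 5+6+11 = 22 → 22 weeks.
Protocol lies on that path, so at 10 weeks the path becomes 27 weeks.
That remains the longest chain; total 27 weeks.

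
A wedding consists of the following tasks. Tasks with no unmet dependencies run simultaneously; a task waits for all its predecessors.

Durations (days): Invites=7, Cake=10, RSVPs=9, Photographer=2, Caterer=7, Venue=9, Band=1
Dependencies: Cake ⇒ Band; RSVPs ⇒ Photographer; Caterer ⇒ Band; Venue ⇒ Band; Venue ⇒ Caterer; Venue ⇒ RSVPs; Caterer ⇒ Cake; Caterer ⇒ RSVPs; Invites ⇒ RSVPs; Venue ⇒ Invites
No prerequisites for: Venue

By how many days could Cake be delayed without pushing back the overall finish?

0

The longest chain is Venue→Caterer→RSVPs→Photographer = 9+7+9+2 = 27; overall finish 27 days.
The longest chain containing Cake totals 27 days.
So Cake can slip 26 − 26 = 0 days.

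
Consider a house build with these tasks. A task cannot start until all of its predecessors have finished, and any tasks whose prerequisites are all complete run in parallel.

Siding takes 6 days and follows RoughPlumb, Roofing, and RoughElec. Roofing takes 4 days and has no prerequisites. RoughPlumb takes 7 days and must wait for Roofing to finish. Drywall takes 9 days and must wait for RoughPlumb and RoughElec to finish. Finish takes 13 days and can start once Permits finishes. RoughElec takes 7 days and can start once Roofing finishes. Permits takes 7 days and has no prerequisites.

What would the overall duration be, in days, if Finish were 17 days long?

24

Baseline: Permits→Finish = 7+13 = 20 → 20 days.
Finish lies on that path, so at 17 days the path becomes 24 days.
That remains the longest chain; total 24 days.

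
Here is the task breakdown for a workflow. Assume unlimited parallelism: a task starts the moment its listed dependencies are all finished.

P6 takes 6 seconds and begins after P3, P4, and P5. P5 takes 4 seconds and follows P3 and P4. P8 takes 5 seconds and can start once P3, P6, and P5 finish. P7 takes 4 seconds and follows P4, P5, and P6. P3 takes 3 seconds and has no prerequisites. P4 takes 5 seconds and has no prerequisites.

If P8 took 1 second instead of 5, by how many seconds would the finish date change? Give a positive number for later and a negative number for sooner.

-1

The binding path is P4→P5→P6→P8 = 5+4+6+5 = 20; finish at 20 seconds.
P8 is on the critical path; changing it to 1 makes that path 16 seconds.
New critical path: P4→P5→P6→P7 = 5+4+6+4 = 19 ⇒ 19 seconds.
Change in finish: 19 − 20 = -1 seconds.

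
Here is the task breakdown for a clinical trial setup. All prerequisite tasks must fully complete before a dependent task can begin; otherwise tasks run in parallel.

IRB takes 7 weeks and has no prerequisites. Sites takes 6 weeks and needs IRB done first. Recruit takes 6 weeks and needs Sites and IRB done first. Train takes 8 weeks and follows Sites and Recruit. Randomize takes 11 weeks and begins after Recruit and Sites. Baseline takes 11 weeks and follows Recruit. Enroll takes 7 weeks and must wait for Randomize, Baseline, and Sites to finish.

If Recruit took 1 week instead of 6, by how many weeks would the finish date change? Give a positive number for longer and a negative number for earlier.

As given, the longest chain is IRB→Sites→Recruit→Randomize→Enroll = 7+6+6+11+7 = 37, so the finish is 37 weeks.
Recruit is on the critical path; changing it to 1 makes that path 32 weeks.
No other chain overtakes it, so the finish is 32 weeks.
Change in finish: 32 − 37 = -5 weeks.

-5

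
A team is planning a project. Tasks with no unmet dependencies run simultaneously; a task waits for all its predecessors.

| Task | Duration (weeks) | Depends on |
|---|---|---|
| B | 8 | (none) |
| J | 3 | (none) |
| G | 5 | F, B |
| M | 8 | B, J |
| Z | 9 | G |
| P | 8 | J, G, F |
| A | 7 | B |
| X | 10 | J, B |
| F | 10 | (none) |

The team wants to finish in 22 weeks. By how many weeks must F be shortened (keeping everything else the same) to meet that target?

Current finish: 24 weeks; target: 22.
F is on every critical path, so each week cut from F cuts the finish by one (this holds down to a finish of 22).
Need 24 − 22 = 2 weeks off F → F becomes 8 weeks, finish becomes 22.

2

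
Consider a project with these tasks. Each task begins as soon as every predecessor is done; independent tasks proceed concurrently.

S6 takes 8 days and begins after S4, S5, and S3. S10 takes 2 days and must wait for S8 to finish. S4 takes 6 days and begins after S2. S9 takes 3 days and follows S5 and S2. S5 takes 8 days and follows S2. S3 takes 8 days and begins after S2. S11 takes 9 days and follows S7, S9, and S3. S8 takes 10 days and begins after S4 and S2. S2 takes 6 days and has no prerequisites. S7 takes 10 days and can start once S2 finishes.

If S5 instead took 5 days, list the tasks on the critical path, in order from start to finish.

S2, S7, S11

Critical path before the change: S2→S5→S9→S11 = 6+8+3+9 = 26 giving 26 days.
Since S5 is critical, the -3 change carries straight to that chain (now 23 days).
New critical path: S2→S7→S11 = 6+10+9 = 25 ⇒ 25 days.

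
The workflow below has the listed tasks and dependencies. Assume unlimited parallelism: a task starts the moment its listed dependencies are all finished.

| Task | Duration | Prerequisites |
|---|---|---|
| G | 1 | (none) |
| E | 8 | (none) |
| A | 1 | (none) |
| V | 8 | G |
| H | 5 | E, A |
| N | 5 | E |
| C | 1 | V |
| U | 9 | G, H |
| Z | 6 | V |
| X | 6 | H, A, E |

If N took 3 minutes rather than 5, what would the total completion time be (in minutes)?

22

The binding path is E→H→U = 8+5+9 = 22; finish at 22 minutes.
The longest path through N is only 13 minutes, so N has float 9.
No other chain overtakes it, so the finish is 22 minutes.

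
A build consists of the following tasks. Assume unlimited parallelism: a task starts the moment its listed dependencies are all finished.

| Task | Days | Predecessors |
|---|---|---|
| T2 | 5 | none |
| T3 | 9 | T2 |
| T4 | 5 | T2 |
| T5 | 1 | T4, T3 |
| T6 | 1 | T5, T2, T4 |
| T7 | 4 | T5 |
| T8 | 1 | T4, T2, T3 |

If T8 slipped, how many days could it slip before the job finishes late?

4

The longest chain is T2→T3→T5→T7 = 5+9+1+4 = 19; overall finish 19 days.
Longest path through T8: 15 days (earliest finish 15, latest finish 19).
Float = 19 − 15 = 4.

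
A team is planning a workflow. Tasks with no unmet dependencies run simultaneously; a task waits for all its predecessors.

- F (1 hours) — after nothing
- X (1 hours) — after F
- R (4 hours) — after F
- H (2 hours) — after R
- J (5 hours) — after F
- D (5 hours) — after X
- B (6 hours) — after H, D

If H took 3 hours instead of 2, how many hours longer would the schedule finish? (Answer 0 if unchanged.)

Critical path before the change: F→R→H→B = 1+4+2+6 = 13 giving 13 hours.
Since H is critical, the +1 change carries straight to that chain (now 14 hours).
The critical path is still F→R→H→B; finish is now 14 hours.
Change in finish: 14 − 13 = +1 hours.

1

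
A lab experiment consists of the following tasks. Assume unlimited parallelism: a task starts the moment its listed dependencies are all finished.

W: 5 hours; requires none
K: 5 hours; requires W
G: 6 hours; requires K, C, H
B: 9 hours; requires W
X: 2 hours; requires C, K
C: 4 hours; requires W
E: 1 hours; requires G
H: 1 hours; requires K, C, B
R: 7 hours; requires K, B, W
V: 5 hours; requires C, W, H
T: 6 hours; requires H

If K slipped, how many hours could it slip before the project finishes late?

4

The longest chain is W→B→H→G→E = 5+9+1+6+1 = 22; overall finish 22 hours.
Longest path through K: 18 hours (earliest finish 10, latest finish 14).
Slack of K = 9 − 5 = 4 hours.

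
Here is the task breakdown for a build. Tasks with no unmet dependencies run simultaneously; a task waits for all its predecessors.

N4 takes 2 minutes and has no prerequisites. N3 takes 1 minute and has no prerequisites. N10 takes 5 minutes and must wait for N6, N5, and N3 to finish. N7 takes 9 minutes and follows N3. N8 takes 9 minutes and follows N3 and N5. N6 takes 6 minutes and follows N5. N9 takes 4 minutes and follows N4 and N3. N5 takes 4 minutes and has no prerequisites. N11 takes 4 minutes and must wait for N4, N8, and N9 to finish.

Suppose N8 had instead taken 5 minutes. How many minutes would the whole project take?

Actual critical path: N5→N8→N11 = 4+9+4 = 17 ⇒ 17 minutes.
N8 is on the critical path; changing it to 5 makes that path 13 minutes.
The binding chain switches to N5→N6→N10 = 4+6+5 = 15; finish 15 minutes.

15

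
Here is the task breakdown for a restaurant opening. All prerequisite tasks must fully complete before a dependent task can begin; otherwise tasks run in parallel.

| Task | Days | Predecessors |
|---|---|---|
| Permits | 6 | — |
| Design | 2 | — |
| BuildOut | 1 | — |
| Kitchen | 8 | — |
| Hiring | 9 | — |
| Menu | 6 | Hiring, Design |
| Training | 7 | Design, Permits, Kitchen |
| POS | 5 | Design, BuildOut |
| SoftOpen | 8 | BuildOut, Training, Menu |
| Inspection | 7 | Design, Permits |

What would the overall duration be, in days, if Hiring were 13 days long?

27

As given, the longest chain is Hiring→Menu→SoftOpen = 9+6+8 = 23, so the finish is 23 days.
Hiring is on the critical path; changing it to 13 makes that path 27 days.
That remains the longest chain; total 27 days.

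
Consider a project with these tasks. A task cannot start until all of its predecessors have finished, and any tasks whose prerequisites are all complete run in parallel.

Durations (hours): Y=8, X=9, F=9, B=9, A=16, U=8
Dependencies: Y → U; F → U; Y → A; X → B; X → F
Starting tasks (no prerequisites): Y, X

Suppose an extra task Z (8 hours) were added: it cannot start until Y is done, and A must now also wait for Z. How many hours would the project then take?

Originally the project takes 26 hours.
With Z inserted, A now waits for max(Y, Z).
New critical path: Y→Z→A = 8+8+16 = 32 ⇒ 32 hours.

32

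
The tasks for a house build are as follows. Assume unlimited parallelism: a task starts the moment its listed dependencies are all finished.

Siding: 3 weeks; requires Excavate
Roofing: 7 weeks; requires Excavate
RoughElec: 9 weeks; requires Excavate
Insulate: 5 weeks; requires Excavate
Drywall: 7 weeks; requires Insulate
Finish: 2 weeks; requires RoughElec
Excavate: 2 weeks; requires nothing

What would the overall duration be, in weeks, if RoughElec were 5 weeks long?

14

The binding path is Excavate→Insulate→Drywall = 2+5+7 = 14; finish at 14 weeks.
RoughElec is off the critical path — its longest chain is 13 weeks, giving 1 of slack.
That remains the longest chain; total 14 weeks.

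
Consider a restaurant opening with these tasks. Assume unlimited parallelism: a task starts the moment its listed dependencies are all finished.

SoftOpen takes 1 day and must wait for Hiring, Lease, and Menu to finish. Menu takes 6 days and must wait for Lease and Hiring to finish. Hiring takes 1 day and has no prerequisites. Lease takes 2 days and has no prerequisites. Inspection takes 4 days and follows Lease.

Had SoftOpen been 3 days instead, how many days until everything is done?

As given, the longest chain is Lease→Menu→SoftOpen = 2+6+1 = 9, so the finish is 9 days.
SoftOpen is on the critical path; changing it to 3 makes that path 11 days.
That remains the longest chain; total 11 days.

11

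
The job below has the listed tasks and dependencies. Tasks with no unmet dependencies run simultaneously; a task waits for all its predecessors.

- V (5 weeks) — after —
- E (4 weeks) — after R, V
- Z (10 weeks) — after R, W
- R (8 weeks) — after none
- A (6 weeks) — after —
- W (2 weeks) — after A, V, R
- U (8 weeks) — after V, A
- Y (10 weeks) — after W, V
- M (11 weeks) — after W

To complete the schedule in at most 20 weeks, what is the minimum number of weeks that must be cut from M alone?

Current finish: 21 weeks; target: 20.
M is on every critical path, so each week cut from M cuts the finish by one (this holds down to a finish of 20).
Need 21 − 20 = 1 week off M → M becomes 10 weeks, finish becomes 20.

1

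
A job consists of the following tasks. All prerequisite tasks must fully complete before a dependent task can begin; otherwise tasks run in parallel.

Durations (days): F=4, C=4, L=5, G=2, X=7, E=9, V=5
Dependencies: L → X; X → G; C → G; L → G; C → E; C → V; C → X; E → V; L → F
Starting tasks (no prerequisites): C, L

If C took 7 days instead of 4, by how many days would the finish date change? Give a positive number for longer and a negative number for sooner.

3

Actual critical path: C→E→V = 4+9+5 = 18 ⇒ 18 days.
C is on the critical path; changing it to 7 makes that path 21 days.
That remains the longest chain; total 21 days.
Change in finish: 21 − 18 = +3 days.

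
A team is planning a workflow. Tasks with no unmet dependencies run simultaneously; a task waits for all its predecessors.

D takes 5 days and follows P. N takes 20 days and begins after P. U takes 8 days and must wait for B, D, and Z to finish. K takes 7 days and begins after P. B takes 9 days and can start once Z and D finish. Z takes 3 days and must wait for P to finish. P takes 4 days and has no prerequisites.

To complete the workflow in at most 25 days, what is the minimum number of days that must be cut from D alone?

1

Current finish: 26 days; target: 25.
D is on every critical path, so each day cut from D cuts the finish by one (this holds down to a finish of 24).
Need 26 − 25 = 1 day off D → D becomes 4 days, finish becomes 25.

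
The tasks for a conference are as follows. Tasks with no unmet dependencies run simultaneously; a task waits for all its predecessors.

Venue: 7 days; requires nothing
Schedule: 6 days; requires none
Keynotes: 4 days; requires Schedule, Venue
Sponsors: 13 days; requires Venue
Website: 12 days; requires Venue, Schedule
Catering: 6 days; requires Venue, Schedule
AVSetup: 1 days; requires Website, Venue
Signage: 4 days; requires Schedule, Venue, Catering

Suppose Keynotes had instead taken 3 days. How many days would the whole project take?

20

Baseline: Venue→Sponsors = 7+13 = 20 → 20 days.
Keynotes has 9 days of float (longest path through it is 11).
The critical path is still Venue→Sponsors; finish is now 20 days.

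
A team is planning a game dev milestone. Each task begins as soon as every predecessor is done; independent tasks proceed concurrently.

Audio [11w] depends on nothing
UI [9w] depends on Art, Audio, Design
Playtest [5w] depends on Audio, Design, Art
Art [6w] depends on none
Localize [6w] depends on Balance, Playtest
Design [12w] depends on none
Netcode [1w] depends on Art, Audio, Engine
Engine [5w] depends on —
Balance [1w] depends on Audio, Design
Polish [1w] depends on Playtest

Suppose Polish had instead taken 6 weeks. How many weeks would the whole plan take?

Baseline: Design→Playtest→Localize = 12+5+6 = 23 → 23 weeks.
Polish has 5 weeks of float (longest path through it is 18).
The binding chain switches to Design→Playtest→Polish = 12+5+6 = 23; finish 23 weeks.

23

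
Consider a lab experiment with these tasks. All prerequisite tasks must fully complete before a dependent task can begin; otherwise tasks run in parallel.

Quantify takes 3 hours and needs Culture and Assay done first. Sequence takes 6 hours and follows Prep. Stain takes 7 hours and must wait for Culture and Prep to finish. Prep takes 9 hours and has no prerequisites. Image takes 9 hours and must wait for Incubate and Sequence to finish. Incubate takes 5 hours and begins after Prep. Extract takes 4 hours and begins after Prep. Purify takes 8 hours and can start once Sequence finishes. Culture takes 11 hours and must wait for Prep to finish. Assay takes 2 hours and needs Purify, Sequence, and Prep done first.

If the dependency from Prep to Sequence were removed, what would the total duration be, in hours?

Before: longest chain Prep→Sequence→Purify→Assay→Quantify = 9+6+8+2+3 = 28, finish 28.
Without Prep→Sequence, Sequence's earliest start moves from 9 to 0.
The longest chain is now Prep→Culture→Stain = 9+11+7 = 27, so the plan takes 27 hours.

27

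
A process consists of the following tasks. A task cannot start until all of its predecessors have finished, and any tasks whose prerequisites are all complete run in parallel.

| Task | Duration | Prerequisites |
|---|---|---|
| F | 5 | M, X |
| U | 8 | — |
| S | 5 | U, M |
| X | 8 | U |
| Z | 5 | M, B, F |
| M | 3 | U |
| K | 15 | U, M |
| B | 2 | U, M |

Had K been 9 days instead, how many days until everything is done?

26

Critical path before the change: U→M→K = 8+3+15 = 26 giving 26 days.
K lies on that path, so at 9 days the path becomes 20 days.
Now U→X→F→Z = 8+8+5+5 = 26 is longest, so the finish becomes 26 days.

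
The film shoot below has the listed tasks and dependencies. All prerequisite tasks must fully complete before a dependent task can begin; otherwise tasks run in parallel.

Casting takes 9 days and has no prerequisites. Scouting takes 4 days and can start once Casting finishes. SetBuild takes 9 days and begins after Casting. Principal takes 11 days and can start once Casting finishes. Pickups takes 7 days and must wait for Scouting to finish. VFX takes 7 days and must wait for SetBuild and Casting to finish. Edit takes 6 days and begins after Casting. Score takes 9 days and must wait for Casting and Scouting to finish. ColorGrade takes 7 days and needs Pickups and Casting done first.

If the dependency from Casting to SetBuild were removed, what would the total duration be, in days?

27

With the dependency in place, Casting→Scouting→Pickups→ColorGrade = 9+4+7+7 = 27 sets the finish at 27 days.
Without Casting→SetBuild, SetBuild's earliest start moves from 9 to 0.
The longest chain is now Casting→Scouting→Pickups→ColorGrade = 9+4+7+7 = 27, so the project takes 27 days.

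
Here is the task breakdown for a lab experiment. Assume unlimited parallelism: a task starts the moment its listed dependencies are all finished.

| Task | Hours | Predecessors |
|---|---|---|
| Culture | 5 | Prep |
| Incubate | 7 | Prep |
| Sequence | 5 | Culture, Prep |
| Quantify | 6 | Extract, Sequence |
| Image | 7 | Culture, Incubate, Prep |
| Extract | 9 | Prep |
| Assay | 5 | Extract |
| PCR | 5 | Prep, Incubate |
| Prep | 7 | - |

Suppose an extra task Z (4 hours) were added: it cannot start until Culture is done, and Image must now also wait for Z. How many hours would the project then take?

23

Originally the project takes 23 hours.
With Z inserted, Image now waits for max(Culture, Incubate, Prep, Z).
New critical path: Prep→Culture→Z→Image = 7+5+4+7 = 23 ⇒ 23 hours.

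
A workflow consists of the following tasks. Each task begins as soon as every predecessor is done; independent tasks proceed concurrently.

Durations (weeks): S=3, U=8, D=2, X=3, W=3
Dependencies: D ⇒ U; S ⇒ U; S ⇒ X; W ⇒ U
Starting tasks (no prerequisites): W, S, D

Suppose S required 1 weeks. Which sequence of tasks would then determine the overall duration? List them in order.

W, U

The binding path is S→U = 3+8 = 11; finish at 11 weeks.
Since S is critical, the -2 change carries straight to that chain (now 9 weeks).
New critical path: W→U = 3+8 = 11 ⇒ 11 weeks.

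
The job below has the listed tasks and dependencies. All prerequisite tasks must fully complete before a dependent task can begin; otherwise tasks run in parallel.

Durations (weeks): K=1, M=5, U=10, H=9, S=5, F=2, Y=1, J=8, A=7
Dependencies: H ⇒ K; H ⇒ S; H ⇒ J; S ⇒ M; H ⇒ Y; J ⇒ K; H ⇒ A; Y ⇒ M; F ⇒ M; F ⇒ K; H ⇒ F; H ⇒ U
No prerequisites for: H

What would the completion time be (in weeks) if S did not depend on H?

Original critical path: H→U = 9+10 = 19 ⇒ 19 weeks.
Without H→S, S's earliest start moves from 9 to 0.
After: H→U = 9+10 = 19 → 19 weeks.

19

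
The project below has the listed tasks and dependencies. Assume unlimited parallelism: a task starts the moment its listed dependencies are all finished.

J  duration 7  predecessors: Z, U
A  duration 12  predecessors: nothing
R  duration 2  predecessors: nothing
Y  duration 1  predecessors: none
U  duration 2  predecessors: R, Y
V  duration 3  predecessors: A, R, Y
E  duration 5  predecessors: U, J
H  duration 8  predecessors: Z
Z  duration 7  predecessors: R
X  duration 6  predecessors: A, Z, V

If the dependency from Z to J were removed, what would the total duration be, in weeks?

Before: longest chain A→V→X = 12+3+6 = 21, finish 21.
Without Z→J, J's earliest start moves from 9 to 4.
After: A→V→X = 12+3+6 = 21 → 21 weeks.

21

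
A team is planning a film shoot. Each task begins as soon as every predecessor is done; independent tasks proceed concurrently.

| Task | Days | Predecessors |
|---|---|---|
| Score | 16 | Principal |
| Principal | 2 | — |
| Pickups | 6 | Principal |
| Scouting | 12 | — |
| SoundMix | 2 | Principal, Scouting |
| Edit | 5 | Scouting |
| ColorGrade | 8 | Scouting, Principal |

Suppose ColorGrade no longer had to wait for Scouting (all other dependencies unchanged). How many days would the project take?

With the dependency in place, Scouting→ColorGrade = 12+8 = 20 sets the finish at 20 days.
Without Scouting→ColorGrade, ColorGrade's earliest start moves from 12 to 2.
After: Principal→Score = 2+16 = 18 → 18 days.

18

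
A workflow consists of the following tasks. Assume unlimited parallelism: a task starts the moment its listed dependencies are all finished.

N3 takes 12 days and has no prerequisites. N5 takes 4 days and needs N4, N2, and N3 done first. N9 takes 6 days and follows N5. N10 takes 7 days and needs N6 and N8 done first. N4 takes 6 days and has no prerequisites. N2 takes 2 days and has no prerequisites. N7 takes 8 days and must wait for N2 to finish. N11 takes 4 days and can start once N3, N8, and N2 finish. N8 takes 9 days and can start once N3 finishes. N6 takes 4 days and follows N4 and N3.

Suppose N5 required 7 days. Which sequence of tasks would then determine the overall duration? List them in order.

Actual critical path: N3→N8→N10 = 12+9+7 = 28 ⇒ 28 days.
The longest path through N5 is only 22 days, so N5 has float 6.
No other chain overtakes it, so the finish is 28 days.

N3, N8, N10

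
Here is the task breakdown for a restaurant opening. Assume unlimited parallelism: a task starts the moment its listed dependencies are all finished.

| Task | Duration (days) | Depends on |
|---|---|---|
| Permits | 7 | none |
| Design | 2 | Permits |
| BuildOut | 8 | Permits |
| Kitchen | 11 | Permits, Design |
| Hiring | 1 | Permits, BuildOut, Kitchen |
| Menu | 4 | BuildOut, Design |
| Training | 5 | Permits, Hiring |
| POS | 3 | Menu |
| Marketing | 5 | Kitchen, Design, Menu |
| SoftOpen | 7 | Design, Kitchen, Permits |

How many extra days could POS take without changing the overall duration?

Permits→Design→Kitchen→SoftOpen = 7+2+11+7 = 27 sets the makespan at 27 days.
POS finishes as early as 22 and must finish by 27.
So POS can slip 27 − 22 = 5 days.

5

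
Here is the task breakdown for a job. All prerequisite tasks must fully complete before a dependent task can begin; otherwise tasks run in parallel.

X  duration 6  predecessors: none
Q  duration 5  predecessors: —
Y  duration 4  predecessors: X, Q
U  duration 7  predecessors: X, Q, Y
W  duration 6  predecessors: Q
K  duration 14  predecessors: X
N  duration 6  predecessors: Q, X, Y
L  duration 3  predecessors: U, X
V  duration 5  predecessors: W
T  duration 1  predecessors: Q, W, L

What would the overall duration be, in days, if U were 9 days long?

23

The binding path is X→Y→U→L→T = 6+4+7+3+1 = 21; finish at 21 days.
U is on the critical path; changing it to 9 makes that path 23 days.
The critical path is still X→Y→U→L→T; finish is now 23 days.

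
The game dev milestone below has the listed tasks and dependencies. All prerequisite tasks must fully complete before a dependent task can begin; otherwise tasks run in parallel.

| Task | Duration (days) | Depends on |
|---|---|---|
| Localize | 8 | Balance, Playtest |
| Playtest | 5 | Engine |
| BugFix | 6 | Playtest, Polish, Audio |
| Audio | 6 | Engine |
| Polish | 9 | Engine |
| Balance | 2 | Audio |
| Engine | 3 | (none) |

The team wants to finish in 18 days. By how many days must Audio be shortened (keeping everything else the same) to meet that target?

Current finish: 19 days; target: 18.
Audio is on every critical path, so each day cut from Audio cuts the finish by one (this holds down to a finish of 18).
Need 19 − 18 = 1 day off Audio → Audio becomes 5 days, finish becomes 18.

1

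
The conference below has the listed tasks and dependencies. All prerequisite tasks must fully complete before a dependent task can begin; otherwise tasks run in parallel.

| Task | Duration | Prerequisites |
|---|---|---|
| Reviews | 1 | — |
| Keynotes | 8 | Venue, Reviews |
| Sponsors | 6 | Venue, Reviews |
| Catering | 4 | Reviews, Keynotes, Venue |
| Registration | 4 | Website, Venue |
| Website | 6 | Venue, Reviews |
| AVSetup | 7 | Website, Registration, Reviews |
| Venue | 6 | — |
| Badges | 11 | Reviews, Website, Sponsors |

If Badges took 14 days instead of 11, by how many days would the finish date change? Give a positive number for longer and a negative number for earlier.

As given, the longest chain is Venue→Sponsors→Badges = 6+6+11 = 23, so the finish is 23 days.
Badges lies on that path, so at 14 days the path becomes 26 days.
No other chain overtakes it, so the finish is 26 days.
Change in finish: 26 − 23 = +3 days.

3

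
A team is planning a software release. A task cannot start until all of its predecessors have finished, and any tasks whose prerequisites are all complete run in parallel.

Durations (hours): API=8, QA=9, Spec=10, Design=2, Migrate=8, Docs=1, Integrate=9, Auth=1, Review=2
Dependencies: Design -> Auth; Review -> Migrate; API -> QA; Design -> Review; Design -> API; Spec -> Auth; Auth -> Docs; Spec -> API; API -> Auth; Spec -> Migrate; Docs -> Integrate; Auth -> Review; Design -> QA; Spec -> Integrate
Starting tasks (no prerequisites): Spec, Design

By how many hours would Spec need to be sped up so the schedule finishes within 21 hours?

Current finish: 29 hours; target: 21.
Spec is on every critical path, so each hour cut from Spec cuts the finish by one (this holds down to a finish of 21).
Need 29 − 21 = 8 hours off Spec → Spec becomes 2 hours, finish becomes 21.

8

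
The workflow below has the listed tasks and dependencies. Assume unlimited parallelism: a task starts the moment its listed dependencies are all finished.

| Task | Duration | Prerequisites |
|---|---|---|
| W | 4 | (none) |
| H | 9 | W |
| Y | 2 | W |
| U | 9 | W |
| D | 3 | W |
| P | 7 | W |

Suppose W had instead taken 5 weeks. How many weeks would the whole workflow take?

The binding path is W→U = 4+9 = 13; finish at 13 weeks.
W is on the critical path; changing it to 5 makes that path 14 weeks.
No other chain overtakes it, so the finish is 14 weeks.

14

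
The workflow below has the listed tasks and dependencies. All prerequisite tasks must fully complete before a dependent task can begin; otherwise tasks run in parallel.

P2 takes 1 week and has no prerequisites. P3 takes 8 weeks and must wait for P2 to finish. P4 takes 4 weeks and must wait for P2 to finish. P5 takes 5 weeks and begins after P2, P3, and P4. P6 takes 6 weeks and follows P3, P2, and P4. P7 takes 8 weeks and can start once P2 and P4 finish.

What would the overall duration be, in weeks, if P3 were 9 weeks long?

16

Actual critical path: P2→P3→P6 = 1+8+6 = 15 ⇒ 15 weeks.
P3 is on the critical path; changing it to 9 makes that path 16 weeks.
The critical path is still P2→P3→P6; finish is now 16 weeks.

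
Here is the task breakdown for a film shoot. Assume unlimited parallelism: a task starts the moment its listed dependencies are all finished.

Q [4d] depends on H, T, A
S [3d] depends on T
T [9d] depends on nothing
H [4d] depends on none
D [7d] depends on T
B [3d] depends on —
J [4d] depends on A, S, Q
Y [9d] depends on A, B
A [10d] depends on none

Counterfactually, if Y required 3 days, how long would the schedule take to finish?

18

Baseline: A→Y = 10+9 = 19 → 19 days.
Since Y is critical, the -6 change carries straight to that chain (now 13 days).
New critical path: A→Q→J = 10+4+4 = 18 ⇒ 18 days.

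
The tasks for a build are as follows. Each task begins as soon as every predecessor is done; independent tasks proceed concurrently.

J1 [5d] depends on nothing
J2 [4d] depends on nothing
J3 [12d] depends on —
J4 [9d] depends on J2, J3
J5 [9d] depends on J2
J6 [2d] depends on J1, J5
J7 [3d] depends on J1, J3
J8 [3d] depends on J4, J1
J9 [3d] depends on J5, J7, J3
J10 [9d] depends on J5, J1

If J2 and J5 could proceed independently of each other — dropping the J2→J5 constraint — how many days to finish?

Before: longest chain J3→J4→J8 = 12+9+3 = 24, finish 24.
Without J2→J5, J5's earliest start moves from 4 to 0.
The longest chain is now J3→J4→J8 = 12+9+3 = 24, so the build takes 24 days.

24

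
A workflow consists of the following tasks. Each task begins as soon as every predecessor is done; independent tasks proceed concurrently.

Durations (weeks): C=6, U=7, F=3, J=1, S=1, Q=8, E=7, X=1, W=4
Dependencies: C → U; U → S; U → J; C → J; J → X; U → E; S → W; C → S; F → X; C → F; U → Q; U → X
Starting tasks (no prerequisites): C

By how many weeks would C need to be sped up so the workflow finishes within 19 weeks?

2

Current finish: 21 weeks; target: 19.
C is on every critical path, so each week cut from C cuts the finish by one (this holds down to a finish of 16).
Need 21 − 19 = 2 weeks off C → C becomes 4 weeks, finish becomes 19.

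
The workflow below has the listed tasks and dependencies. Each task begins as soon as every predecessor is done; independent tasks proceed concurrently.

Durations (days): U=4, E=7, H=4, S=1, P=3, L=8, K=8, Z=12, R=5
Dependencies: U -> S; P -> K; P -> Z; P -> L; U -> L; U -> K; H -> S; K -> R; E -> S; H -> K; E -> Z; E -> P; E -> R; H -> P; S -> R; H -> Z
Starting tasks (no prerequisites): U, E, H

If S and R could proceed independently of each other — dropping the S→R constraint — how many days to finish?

With the dependency in place, E→P→K→R = 7+3+8+5 = 23 sets the finish at 23 days.
Dropping S→R doesn't change R's earliest start (18); another predecessor still binds.
After: E→P→K→R = 7+3+8+5 = 23 → 23 days.

23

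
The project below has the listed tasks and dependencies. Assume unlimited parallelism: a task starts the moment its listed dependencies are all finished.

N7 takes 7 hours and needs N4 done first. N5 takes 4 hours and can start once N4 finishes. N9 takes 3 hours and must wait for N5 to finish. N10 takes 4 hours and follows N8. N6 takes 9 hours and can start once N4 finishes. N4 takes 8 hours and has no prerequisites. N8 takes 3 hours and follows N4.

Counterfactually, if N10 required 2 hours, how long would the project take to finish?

17

Baseline: N4→N6 = 8+9 = 17 → 17 hours.
The longest path through N10 is only 15 hours, so N10 has float 2.
No other chain overtakes it, so the finish is 17 hours.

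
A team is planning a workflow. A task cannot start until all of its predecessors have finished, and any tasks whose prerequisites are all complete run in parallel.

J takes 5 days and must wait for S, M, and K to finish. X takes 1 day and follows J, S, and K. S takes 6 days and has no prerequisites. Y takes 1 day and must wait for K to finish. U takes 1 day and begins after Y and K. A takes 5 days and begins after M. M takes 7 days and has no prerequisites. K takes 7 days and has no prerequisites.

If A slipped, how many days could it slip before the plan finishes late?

Critical path: K→J→X = 7+5+1 = 13, so the finish is 13 days.
The longest chain containing A totals 12 days.
Float = 13 − 12 = 1.

1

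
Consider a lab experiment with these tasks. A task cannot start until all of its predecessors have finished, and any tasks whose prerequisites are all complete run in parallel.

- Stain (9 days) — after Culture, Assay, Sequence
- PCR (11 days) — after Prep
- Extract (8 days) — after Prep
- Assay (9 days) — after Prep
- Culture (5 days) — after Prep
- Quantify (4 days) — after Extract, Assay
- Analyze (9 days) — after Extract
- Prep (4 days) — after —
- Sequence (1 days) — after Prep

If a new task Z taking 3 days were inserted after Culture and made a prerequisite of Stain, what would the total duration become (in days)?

Originally the plan takes 22 days.
With Z inserted, Stain now waits for max(Culture, Assay, Sequence, Z).
New critical path: Prep→Assay→Stain = 4+9+9 = 22 ⇒ 22 days.

22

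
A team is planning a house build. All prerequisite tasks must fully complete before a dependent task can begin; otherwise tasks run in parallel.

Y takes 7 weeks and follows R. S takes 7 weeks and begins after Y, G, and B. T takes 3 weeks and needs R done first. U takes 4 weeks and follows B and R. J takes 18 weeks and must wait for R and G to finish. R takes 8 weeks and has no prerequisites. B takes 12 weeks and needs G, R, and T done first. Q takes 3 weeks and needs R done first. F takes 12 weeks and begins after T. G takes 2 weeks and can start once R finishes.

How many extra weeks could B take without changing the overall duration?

0

R→T→B→S = 8+3+12+7 = 30 sets the makespan at 30 weeks.
Longest path through B: 30 weeks (earliest finish 23, latest finish 23).
So B can slip 23 − 23 = 0 weeks.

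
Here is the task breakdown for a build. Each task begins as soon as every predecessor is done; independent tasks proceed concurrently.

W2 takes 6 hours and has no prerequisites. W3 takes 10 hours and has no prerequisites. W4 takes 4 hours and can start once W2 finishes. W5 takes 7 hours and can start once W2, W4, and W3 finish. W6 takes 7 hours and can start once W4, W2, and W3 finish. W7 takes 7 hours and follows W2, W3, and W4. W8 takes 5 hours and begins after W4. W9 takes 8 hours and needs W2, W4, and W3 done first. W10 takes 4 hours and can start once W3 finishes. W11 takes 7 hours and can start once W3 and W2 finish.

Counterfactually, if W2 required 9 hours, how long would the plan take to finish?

21

The binding path is W2→W4→W9 = 6+4+8 = 18; finish at 18 hours.
Since W2 is critical, the +3 change carries straight to that chain (now 21 hours).
No other chain overtakes it, so the finish is 21 hours.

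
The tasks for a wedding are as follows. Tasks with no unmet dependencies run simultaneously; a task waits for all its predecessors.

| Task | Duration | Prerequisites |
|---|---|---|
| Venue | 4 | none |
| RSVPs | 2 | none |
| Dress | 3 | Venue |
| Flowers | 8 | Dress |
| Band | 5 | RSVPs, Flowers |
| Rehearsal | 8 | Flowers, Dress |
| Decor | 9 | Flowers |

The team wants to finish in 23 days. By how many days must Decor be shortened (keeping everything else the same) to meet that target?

1

Current finish: 24 days; target: 23.
Decor is on every critical path, so each day cut from Decor cuts the finish by one (this holds down to a finish of 23).
Need 24 − 23 = 1 day off Decor → Decor becomes 8 days, finish becomes 23.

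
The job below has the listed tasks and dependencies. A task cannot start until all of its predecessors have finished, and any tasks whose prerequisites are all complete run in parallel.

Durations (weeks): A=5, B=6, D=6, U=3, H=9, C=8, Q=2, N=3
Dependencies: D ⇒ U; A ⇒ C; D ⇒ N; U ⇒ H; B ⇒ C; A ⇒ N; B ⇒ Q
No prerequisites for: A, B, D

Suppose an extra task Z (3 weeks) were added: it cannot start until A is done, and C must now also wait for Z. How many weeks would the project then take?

Originally the project takes 18 weeks.
With Z inserted, C now waits for max(A, B, Z).
New critical path: D→U→H = 6+3+9 = 18 ⇒ 18 weeks.

18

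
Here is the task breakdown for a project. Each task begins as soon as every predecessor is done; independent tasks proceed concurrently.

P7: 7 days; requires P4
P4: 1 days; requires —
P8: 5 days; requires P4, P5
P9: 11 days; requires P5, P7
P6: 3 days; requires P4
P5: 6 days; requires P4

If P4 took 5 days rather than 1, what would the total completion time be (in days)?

23

As given, the longest chain is P4→P7→P9 = 1+7+11 = 19, so the finish is 19 days.
Since P4 is critical, the +4 change carries straight to that chain (now 23 days).
No other chain overtakes it, so the finish is 23 days.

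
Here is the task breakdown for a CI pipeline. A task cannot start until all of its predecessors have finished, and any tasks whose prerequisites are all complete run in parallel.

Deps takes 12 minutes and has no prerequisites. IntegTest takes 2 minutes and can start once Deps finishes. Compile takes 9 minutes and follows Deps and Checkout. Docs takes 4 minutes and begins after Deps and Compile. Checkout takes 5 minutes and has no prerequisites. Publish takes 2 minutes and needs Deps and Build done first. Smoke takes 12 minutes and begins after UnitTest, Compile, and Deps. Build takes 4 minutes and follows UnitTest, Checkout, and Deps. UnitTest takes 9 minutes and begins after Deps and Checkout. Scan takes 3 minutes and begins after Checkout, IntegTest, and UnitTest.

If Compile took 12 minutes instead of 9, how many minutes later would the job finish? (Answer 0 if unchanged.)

3

The binding path is Deps→Compile→Smoke = 12+9+12 = 33; finish at 33 minutes.
Since Compile is critical, the +3 change carries straight to that chain (now 36 minutes).
No other chain overtakes it, so the finish is 36 minutes.
Change in finish: 36 − 33 = +3 minutes.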